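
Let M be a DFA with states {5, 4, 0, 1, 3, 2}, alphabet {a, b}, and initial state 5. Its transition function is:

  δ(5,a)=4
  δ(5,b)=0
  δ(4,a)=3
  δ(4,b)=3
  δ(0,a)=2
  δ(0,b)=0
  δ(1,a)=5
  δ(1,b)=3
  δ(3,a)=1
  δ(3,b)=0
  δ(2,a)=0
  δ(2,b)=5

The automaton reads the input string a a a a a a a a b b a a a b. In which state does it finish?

5 → 4 → 3 → 1 → 5 → 4 → 3 → 1 → 5 → 0 → 0 → 2 → 0 → 2 → 5

5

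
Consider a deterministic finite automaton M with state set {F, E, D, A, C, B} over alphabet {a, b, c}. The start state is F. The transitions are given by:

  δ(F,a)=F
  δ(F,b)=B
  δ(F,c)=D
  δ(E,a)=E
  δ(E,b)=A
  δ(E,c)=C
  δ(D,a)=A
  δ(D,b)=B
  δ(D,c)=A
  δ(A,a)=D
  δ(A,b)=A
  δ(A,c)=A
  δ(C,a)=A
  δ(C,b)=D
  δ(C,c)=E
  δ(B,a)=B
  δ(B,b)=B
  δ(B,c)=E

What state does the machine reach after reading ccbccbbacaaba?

start at F
read 'c': F → D
read 'c': D → A
read 'b': A → A
read 'c': A → A
read 'c': A → A
read 'b': A → A
read 'b': A → A
read 'a': A → D
read 'c': D → A
read 'a': A → D
read 'a': D → A
read 'b': A → A
read 'a': A → D

D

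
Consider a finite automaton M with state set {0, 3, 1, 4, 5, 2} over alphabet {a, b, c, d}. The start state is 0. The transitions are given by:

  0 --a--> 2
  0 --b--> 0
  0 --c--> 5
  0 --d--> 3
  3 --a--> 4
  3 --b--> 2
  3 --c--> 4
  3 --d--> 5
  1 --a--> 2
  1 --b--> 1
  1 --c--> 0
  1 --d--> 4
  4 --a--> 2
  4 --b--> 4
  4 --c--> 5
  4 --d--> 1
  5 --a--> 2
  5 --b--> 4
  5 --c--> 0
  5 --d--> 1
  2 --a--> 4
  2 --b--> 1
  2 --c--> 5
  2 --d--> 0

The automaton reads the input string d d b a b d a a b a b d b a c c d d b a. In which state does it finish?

2

start at 0
read 'd': 0 → 3
read 'd': 3 → 5
read 'b': 5 → 4
read 'a': 4 → 2
read 'b': 2 → 1
read 'd': 1 → 4
read 'a': 4 → 2
read 'a': 2 → 4
read 'b': 4 → 4
read 'a': 4 → 2
read 'b': 2 → 1
read 'd': 1 → 4
read 'b': 4 → 4
read 'a': 4 → 2
read 'c': 2 → 5
read 'c': 5 → 0
read 'd': 0 → 3
read 'd': 3 → 5
read 'b': 5 → 4
read 'a': 4 → 2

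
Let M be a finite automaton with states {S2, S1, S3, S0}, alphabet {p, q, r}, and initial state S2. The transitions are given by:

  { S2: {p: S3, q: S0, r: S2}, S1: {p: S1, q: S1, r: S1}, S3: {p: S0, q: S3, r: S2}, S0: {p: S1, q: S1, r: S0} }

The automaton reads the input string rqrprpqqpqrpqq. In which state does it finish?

S1

start at S2
read 'r': S2 → S2
read 'q': S2 → S0
read 'r': S0 → S0
read 'p': S0 → S1
read 'r': S1 → S1
read 'p': S1 → S1
read 'q': S1 → S1
read 'q': S1 → S1
read 'p': S1 → S1
read 'q': S1 → S1
read 'r': S1 → S1
read 'p': S1 → S1
read 'q': S1 → S1
read 'q': S1 → S1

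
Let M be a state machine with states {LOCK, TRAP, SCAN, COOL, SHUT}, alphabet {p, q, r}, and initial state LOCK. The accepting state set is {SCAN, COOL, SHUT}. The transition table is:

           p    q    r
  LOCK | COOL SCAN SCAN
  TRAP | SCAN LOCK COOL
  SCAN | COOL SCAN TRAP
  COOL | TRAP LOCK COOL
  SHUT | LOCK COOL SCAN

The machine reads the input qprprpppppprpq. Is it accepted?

No

LOCK → SCAN → COOL → COOL → TRAP → COOL → TRAP → SCAN → COOL → TRAP → SCAN → COOL → COOL → TRAP → LOCK
End state LOCK is not accepting.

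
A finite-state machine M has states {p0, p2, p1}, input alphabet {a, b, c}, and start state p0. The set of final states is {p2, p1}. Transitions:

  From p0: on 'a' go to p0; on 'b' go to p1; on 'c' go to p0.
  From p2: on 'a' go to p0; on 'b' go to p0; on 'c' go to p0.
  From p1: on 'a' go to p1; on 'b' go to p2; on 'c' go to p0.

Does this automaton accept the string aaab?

Trace: p0 -a-> p0 -a-> p0 -a-> p0 -b-> p1
End state p1 is accepting.

Yes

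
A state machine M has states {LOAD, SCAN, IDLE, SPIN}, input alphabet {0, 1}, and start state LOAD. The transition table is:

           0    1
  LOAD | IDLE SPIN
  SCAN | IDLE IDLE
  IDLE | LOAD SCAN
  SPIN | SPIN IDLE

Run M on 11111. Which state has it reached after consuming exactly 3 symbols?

Trace: LOAD -1-> SPIN -1-> IDLE -1-> SCAN
After 3 symbols: SCAN.

SCAN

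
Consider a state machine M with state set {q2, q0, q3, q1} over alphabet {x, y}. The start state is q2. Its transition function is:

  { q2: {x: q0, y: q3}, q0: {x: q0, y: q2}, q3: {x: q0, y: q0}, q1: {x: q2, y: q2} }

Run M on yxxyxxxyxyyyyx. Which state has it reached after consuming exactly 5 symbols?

Trace: q2 -y-> q3 -x-> q0 -x-> q0 -y-> q2 -x-> q0
After 5 symbols: q0.

q0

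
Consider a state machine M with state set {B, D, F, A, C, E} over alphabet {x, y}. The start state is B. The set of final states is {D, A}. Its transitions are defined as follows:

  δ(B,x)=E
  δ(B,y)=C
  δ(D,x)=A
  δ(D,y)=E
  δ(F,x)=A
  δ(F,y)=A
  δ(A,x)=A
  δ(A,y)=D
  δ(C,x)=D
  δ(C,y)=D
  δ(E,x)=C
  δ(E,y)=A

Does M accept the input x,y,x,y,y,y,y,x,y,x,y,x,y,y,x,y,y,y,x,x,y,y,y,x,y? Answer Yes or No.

start at B
read 'x': B → E
read 'y': E → A
read 'x': A → A
read 'y': A → D
read 'y': D → E
read 'y': E → A
read 'y': A → D
read 'x': D → A
read 'y': A → D
read 'x': D → A
read 'y': A → D
read 'x': D → A
read 'y': A → D
read 'y': D → E
read 'x': E → C
read 'y': C → D
read 'y': D → E
read 'y': E → A
read 'x': A → A
read 'x': A → A
read 'y': A → D
read 'y': D → E
read 'y': E → A
read 'x': A → A
read 'y': A → D
End state D is accepting.

Yes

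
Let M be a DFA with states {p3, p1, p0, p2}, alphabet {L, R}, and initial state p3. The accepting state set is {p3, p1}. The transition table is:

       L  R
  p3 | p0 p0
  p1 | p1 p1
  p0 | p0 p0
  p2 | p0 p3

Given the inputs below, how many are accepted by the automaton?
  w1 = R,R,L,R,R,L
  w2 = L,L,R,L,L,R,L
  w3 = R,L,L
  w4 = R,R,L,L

0

w1: p3 → p0 → p0 → p0 → p0 → p0 → p0  → end p0, rejected
w2: p3 → p0 → p0 → p0 → p0 → p0 → p0 → p0  → end p0, rejected
w3: p3 → p0 → p0 → p0  → end p0, rejected
w4: p3 → p0 → p0 → p0 → p0  → end p0, rejected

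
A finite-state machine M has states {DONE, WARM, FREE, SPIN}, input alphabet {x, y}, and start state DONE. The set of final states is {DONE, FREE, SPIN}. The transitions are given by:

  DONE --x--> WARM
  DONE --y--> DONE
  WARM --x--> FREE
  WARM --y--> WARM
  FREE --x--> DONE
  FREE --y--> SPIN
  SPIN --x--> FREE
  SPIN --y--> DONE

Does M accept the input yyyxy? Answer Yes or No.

Trace: DONE -y-> DONE -y-> DONE -y-> DONE -x-> WARM -y-> WARM
End state WARM is not accepting.

No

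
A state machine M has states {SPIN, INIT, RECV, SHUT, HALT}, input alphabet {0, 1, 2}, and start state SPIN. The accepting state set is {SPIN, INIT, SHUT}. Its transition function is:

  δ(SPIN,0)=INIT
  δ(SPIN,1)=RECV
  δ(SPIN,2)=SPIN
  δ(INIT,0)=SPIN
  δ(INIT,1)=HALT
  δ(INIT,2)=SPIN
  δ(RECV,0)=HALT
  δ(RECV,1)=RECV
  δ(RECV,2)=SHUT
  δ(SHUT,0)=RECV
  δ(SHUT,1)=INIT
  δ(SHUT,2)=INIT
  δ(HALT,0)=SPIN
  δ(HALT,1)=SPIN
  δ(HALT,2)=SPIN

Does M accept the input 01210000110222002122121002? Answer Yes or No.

SPIN → INIT → HALT → SPIN → RECV → HALT → SPIN → INIT → SPIN → RECV → RECV → HALT → SPIN → SPIN → SPIN → INIT → SPIN → SPIN → RECV → SHUT → INIT → HALT → SPIN → RECV → HALT → SPIN → SPIN
End state SPIN is accepting.

Yes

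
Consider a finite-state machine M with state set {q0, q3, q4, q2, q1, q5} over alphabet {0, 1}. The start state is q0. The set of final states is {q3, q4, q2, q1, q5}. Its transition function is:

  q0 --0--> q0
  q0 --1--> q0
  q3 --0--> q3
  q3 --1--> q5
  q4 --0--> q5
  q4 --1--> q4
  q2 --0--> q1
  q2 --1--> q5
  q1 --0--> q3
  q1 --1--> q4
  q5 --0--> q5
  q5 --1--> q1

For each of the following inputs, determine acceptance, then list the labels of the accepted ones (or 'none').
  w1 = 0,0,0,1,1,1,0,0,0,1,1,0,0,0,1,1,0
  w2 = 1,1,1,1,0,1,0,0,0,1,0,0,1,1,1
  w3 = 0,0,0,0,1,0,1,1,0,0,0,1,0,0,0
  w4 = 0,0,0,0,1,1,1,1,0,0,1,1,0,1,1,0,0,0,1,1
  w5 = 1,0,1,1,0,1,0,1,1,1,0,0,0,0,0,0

none

w1: q0 → q0 → q0 → q0 → q0 → q0 → q0 → q0 → q0 → q0 → q0 → q0 → q0 → q0 → q0 → q0 → q0 → q0  → end q0, rejected
w2: q0 → q0 → q0 → q0 → q0 → q0 → q0 → q0 → q0 → q0 → q0 → q0 → q0 → q0 → q0 → q0  → end q0, rejected
w3: q0 → q0 → q0 → q0 → q0 → q0 → q0 → q0 → q0 → q0 → q0 → q0 → q0 → q0 → q0 → q0  → end q0, rejected
w4: q0 → q0 → q0 → q0 → q0 → q0 → q0 → q0 → q0 → q0 → q0 → q0 → q0 → q0 → q0 → q0 → q0 → q0 → q0 → q0 → q0  → end q0, rejected
w5: q0 → q0 → q0 → q0 → q0 → q0 → q0 → q0 → q0 → q0 → q0 → q0 → q0 → q0 → q0 → q0 → q0  → end q0, rejected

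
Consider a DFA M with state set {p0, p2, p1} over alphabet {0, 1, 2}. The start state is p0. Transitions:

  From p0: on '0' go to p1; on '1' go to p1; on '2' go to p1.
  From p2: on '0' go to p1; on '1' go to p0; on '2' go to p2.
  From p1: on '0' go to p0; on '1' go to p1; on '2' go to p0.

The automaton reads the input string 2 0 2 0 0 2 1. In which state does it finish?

p1

Trace: p0 -2-> p1 -0-> p0 -2-> p1 -0-> p0 -0-> p1 -2-> p0 -1-> p1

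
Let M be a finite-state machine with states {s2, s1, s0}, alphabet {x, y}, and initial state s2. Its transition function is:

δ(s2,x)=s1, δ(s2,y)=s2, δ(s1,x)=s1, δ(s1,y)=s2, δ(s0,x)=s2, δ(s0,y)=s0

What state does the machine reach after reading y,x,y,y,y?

s2

Trace: s2 -y-> s2 -x-> s1 -y-> s2 -y-> s2 -y-> s2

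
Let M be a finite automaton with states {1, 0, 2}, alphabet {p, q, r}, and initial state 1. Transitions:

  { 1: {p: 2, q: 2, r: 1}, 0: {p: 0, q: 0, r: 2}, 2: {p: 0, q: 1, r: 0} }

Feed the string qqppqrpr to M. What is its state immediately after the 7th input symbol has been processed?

0

Trace: 1 -q-> 2 -q-> 1 -p-> 2 -p-> 0 -q-> 0 -r-> 2 -p-> 0
After 7 symbols: 0.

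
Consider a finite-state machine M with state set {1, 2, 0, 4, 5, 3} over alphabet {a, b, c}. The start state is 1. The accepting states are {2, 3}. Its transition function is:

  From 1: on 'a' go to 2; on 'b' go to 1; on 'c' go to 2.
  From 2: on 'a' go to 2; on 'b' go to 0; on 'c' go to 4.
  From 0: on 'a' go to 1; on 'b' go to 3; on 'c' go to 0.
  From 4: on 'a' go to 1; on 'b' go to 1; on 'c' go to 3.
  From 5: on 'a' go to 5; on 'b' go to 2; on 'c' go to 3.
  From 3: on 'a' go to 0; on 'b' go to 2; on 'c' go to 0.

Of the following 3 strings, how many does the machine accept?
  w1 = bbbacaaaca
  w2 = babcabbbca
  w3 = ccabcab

w1:
  start at 1
  read 'b': 1 → 1
  read 'b': 1 → 1
  read 'b': 1 → 1
  read 'a': 1 → 2
  read 'c': 2 → 4
  read 'a': 4 → 1
  read 'a': 1 → 2
  read 'a': 2 → 2
  read 'c': 2 → 4
  read 'a': 4 → 1
  end 1, rejected
w2:
  start at 1
  read 'b': 1 → 1
  read 'a': 1 → 2
  read 'b': 2 → 0
  read 'c': 0 → 0
  read 'a': 0 → 1
  read 'b': 1 → 1
  read 'b': 1 → 1
  read 'b': 1 → 1
  read 'c': 1 → 2
  read 'a': 2 → 2
  end 2, accepted
w3:
  start at 1
  read 'c': 1 → 2
  read 'c': 2 → 4
  read 'a': 4 → 1
  read 'b': 1 → 1
  read 'c': 1 → 2
  read 'a': 2 → 2
  read 'b': 2 → 0
  end 0, rejected

1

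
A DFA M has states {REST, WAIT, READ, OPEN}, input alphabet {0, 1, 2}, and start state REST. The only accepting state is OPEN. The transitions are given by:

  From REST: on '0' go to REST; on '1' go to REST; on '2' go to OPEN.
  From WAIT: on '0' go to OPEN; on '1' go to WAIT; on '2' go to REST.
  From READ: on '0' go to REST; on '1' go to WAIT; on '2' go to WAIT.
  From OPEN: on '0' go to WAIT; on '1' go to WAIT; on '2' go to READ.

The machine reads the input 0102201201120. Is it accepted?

REST → REST → REST → REST → OPEN → READ → REST → REST → OPEN → WAIT → WAIT → WAIT → REST → REST
End state REST is not accepting.

No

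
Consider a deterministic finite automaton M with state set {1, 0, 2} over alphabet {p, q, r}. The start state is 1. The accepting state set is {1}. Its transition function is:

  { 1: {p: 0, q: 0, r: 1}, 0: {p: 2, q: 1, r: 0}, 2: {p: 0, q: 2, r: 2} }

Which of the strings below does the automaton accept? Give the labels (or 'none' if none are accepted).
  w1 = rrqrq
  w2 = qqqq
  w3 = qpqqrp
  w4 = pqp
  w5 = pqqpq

w1, w2

w1: 1 → 1 → 1 → 0 → 0 → 1  → end 1, accepted
w2: 1 → 0 → 1 → 0 → 1  → end 1, accepted
w3: 1 → 0 → 2 → 2 → 2 → 2 → 0  → end 0, rejected
w4: 1 → 0 → 1 → 0  → end 0, rejected
w5: 1 → 0 → 1 → 0 → 2 → 2  → end 2, rejected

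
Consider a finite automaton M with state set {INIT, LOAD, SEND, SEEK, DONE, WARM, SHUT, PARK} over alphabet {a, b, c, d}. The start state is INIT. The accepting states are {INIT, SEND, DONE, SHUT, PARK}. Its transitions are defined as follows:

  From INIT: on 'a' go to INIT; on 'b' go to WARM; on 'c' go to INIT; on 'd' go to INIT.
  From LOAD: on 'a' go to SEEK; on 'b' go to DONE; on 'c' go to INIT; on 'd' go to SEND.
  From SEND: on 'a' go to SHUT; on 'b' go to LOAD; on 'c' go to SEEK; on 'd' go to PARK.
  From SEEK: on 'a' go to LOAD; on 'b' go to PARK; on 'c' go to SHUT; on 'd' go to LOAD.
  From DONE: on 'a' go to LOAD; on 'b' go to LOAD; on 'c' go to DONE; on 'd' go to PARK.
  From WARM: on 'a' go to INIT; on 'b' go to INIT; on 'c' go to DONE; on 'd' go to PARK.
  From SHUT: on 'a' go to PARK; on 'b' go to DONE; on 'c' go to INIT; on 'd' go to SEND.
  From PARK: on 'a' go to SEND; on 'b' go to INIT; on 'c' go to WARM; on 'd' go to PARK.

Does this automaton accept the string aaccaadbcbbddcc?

Trace: INIT -a-> INIT -a-> INIT -c-> INIT -c-> INIT -a-> INIT -a-> INIT -d-> INIT -b-> WARM -c-> DONE -b-> LOAD -b-> DONE -d-> PARK -d-> PARK -c-> WARM -c-> DONE
End state DONE is accepting.

Yes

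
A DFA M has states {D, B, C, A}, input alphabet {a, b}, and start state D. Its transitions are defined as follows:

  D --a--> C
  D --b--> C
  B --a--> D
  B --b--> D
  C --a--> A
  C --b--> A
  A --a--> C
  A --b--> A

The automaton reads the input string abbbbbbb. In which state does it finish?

D → C → A → A → A → A → A → A → A

A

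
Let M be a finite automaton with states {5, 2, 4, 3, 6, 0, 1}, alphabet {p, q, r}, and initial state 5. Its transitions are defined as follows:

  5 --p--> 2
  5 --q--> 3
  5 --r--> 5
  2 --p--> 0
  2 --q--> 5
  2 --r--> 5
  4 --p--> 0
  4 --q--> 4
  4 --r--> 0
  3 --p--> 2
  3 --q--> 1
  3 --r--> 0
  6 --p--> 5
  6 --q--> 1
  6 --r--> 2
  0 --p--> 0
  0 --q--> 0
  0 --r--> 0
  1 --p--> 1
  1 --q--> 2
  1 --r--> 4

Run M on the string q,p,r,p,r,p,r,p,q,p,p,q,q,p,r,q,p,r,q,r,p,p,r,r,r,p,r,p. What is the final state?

0

start at 5
read 'q': 5 → 3
read 'p': 3 → 2
read 'r': 2 → 5
read 'p': 5 → 2
read 'r': 2 → 5
read 'p': 5 → 2
read 'r': 2 → 5
read 'p': 5 → 2
read 'q': 2 → 5
read 'p': 5 → 2
read 'p': 2 → 0
read 'q': 0 → 0
read 'q': 0 → 0
read 'p': 0 → 0
read 'r': 0 → 0
read 'q': 0 → 0
read 'p': 0 → 0
read 'r': 0 → 0
read 'q': 0 → 0
read 'r': 0 → 0
read 'p': 0 → 0
read 'p': 0 → 0
read 'r': 0 → 0
read 'r': 0 → 0
read 'r': 0 → 0
read 'p': 0 → 0
read 'r': 0 → 0
read 'p': 0 → 0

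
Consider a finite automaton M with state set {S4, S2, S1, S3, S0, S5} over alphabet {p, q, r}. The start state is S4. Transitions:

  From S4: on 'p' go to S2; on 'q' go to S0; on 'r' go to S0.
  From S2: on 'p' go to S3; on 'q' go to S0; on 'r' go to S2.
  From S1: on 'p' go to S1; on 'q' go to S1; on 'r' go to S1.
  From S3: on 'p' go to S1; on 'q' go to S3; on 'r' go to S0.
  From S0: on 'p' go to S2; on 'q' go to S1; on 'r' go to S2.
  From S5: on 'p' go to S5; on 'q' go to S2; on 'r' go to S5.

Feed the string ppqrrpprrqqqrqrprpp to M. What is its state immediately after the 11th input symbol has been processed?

start at S4
read 'p': S4 → S2
read 'p': S2 → S3
read 'q': S3 → S3
read 'r': S3 → S0
read 'r': S0 → S2
read 'p': S2 → S3
read 'p': S3 → S1
read 'r': S1 → S1
read 'r': S1 → S1
read 'q': S1 → S1
read 'q': S1 → S1
After 11 symbols: S1.

S1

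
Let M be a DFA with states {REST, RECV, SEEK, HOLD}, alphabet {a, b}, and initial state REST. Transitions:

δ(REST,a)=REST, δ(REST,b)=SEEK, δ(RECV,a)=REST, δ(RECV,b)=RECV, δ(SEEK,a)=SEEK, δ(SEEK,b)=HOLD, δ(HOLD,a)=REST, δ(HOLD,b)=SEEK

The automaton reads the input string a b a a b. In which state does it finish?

start at REST
read 'a': REST → REST
read 'b': REST → SEEK
read 'a': SEEK → SEEK
read 'a': SEEK → SEEK
read 'b': SEEK → HOLD

HOLD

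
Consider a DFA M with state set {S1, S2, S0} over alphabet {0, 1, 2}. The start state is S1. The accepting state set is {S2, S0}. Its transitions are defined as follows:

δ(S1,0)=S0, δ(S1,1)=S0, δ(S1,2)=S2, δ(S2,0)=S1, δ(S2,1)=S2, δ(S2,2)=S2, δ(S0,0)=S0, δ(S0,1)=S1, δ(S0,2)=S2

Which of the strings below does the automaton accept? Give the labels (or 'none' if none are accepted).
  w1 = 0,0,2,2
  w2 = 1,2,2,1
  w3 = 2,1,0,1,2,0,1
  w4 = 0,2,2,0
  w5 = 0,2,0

w1: Trace: S1 -0-> S0 -0-> S0 -2-> S2 -2-> S2  → end S2, accepted
w2: Trace: S1 -1-> S0 -2-> S2 -2-> S2 -1-> S2  → end S2, accepted
w3: Trace: S1 -2-> S2 -1-> S2 -0-> S1 -1-> S0 -2-> S2 -0-> S1 -1-> S0  → end S0, accepted
w4: Trace: S1 -0-> S0 -2-> S2 -2-> S2 -0-> S1  → end S1, rejected
w5: Trace: S1 -0-> S0 -2-> S2 -0-> S1  → end S1, rejected

w1, w2, w3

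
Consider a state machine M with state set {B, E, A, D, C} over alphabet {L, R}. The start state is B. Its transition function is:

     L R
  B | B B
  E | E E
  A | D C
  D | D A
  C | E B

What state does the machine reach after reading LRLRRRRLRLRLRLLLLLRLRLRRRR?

Trace: B -L-> B -R-> B -L-> B -R-> B -R-> B -R-> B -R-> B -L-> B -R-> B -L-> B -R-> B -L-> B -R-> B -L-> B -L-> B -L-> B -L-> B -L-> B -R-> B -L-> B -R-> B -L-> B -R-> B -R-> B -R-> B -R-> B

B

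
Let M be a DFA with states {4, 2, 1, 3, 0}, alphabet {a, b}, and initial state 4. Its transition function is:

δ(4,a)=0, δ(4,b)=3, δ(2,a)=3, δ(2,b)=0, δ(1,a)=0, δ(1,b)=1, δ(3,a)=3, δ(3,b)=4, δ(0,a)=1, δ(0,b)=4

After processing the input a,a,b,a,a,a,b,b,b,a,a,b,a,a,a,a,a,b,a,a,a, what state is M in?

4 → 0 → 1 → 1 → 0 → 1 → 0 → 4 → 3 → 4 → 0 → 1 → 1 → 0 → 1 → 0 → 1 → 0 → 4 → 0 → 1 → 0

0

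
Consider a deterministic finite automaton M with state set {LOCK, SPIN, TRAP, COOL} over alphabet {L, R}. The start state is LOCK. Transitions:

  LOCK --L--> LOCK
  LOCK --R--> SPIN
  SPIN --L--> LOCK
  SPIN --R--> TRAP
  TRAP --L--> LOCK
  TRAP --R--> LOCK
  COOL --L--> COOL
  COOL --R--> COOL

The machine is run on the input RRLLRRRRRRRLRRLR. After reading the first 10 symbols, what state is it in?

Trace: LOCK -R-> SPIN -R-> TRAP -L-> LOCK -L-> LOCK -R-> SPIN -R-> TRAP -R-> LOCK -R-> SPIN -R-> TRAP -R-> LOCK
After 10 symbols: LOCK.

LOCK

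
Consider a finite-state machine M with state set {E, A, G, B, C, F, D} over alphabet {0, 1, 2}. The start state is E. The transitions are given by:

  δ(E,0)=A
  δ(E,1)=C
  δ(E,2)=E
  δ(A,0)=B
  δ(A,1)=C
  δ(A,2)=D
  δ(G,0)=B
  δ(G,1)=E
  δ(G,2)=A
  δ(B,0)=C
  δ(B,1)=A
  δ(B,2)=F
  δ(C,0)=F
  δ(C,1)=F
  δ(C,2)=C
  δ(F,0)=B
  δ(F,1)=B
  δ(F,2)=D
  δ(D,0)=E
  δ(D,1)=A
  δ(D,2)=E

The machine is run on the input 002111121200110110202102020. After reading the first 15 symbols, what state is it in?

Trace: E -0-> A -0-> B -2-> F -1-> B -1-> A -1-> C -1-> F -2-> D -1-> A -2-> D -0-> E -0-> A -1-> C -1-> F -0-> B
After 15 symbols: B.

B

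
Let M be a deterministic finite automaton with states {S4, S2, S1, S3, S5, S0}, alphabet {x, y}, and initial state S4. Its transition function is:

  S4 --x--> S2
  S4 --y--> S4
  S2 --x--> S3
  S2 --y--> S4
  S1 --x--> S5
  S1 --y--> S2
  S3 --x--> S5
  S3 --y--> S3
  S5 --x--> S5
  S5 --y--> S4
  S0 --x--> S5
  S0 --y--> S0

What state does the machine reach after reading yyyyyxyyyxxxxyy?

start at S4
read 'y': S4 → S4
read 'y': S4 → S4
read 'y': S4 → S4
read 'y': S4 → S4
read 'y': S4 → S4
read 'x': S4 → S2
read 'y': S2 → S4
read 'y': S4 → S4
read 'y': S4 → S4
read 'x': S4 → S2
read 'x': S2 → S3
read 'x': S3 → S5
read 'x': S5 → S5
read 'y': S5 → S4
read 'y': S4 → S4

S4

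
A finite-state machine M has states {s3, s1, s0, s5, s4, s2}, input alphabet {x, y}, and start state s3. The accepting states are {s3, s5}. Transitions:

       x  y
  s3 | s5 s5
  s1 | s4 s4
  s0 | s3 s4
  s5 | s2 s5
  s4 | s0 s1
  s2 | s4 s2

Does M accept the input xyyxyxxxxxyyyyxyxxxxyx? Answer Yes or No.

No

Trace: s3 -x-> s5 -y-> s5 -y-> s5 -x-> s2 -y-> s2 -x-> s4 -x-> s0 -x-> s3 -x-> s5 -x-> s2 -y-> s2 -y-> s2 -y-> s2 -y-> s2 -x-> s4 -y-> s1 -x-> s4 -x-> s0 -x-> s3 -x-> s5 -y-> s5 -x-> s2
End state s2 is not accepting.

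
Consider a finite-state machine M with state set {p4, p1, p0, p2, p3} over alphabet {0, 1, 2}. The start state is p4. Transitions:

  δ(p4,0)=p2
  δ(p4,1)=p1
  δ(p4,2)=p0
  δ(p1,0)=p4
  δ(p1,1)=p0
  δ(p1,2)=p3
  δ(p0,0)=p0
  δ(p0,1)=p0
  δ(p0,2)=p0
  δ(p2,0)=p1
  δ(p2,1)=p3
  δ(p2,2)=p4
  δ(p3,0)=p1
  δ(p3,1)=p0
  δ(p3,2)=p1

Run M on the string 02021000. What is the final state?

Trace: p4 -0-> p2 -2-> p4 -0-> p2 -2-> p4 -1-> p1 -0-> p4 -0-> p2 -0-> p1

p1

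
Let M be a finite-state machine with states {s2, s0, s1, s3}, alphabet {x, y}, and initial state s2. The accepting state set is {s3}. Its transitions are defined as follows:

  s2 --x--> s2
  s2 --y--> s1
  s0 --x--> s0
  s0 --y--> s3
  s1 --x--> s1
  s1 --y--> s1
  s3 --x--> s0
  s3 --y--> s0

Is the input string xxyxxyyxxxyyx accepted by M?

start at s2
read 'x': s2 → s2
read 'x': s2 → s2
read 'y': s2 → s1
read 'x': s1 → s1
read 'x': s1 → s1
read 'y': s1 → s1
read 'y': s1 → s1
read 'x': s1 → s1
read 'x': s1 → s1
read 'x': s1 → s1
read 'y': s1 → s1
read 'y': s1 → s1
read 'x': s1 → s1
End state s1 is not accepting.

No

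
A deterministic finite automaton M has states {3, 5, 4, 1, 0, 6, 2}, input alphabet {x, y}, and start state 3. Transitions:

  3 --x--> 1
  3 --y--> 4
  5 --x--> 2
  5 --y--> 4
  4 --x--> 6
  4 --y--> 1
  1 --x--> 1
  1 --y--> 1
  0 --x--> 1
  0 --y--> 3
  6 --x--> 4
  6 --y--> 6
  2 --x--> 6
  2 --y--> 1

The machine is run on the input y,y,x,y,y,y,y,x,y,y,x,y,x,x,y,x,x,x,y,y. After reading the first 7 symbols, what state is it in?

start at 3
read 'y': 3 → 4
read 'y': 4 → 1
read 'x': 1 → 1
read 'y': 1 → 1
read 'y': 1 → 1
read 'y': 1 → 1
read 'y': 1 → 1
After 7 symbols: 1.

1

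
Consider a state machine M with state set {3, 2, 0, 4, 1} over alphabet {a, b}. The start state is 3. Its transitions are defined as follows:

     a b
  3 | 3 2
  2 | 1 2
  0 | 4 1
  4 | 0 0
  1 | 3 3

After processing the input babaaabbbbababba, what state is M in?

1

Trace: 3 -b-> 2 -a-> 1 -b-> 3 -a-> 3 -a-> 3 -a-> 3 -b-> 2 -b-> 2 -b-> 2 -b-> 2 -a-> 1 -b-> 3 -a-> 3 -b-> 2 -b-> 2 -a-> 1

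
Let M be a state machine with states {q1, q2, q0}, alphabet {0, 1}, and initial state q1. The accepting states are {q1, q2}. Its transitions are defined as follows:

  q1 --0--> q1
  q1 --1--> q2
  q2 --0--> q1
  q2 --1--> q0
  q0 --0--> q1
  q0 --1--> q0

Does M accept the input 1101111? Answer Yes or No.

No

q1 → q2 → q0 → q1 → q2 → q0 → q0 → q0
End state q0 is not accepting.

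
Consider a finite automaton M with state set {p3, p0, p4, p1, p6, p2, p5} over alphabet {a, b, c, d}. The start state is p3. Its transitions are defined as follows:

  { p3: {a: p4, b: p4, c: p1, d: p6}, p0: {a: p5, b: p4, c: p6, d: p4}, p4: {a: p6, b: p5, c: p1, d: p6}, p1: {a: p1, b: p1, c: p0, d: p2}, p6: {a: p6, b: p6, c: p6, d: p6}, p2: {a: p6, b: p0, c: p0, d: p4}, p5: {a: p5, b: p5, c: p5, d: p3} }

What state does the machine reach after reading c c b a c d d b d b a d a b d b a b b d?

p3 → p1 → p0 → p4 → p6 → p6 → p6 → p6 → p6 → p6 → p6 → p6 → p6 → p6 → p6 → p6 → p6 → p6 → p6 → p6 → p6

p6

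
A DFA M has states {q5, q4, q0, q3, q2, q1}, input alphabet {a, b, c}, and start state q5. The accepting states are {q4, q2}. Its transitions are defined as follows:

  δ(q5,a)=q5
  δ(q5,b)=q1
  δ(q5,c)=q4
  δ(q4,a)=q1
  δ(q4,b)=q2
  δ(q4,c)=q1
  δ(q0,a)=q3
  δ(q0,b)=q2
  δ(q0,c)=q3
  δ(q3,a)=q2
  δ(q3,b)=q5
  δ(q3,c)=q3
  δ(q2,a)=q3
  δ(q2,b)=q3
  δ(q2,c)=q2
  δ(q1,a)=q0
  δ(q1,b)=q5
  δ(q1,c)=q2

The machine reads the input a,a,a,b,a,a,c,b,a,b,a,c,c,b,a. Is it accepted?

q5 → q5 → q5 → q5 → q1 → q0 → q3 → q3 → q5 → q5 → q1 → q0 → q3 → q3 → q5 → q5
End state q5 is not accepting.

No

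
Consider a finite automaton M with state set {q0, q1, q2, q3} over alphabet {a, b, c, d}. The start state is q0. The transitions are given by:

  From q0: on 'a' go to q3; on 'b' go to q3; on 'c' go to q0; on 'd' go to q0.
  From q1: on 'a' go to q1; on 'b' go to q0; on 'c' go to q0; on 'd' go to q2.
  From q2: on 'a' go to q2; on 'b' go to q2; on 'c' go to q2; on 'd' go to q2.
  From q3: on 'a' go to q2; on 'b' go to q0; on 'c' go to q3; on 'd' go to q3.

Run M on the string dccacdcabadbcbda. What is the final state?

start at q0
read 'd': q0 → q0
read 'c': q0 → q0
read 'c': q0 → q0
read 'a': q0 → q3
read 'c': q3 → q3
read 'd': q3 → q3
read 'c': q3 → q3
read 'a': q3 → q2
read 'b': q2 → q2
read 'a': q2 → q2
read 'd': q2 → q2
read 'b': q2 → q2
read 'c': q2 → q2
read 'b': q2 → q2
read 'd': q2 → q2
read 'a': q2 → q2

q2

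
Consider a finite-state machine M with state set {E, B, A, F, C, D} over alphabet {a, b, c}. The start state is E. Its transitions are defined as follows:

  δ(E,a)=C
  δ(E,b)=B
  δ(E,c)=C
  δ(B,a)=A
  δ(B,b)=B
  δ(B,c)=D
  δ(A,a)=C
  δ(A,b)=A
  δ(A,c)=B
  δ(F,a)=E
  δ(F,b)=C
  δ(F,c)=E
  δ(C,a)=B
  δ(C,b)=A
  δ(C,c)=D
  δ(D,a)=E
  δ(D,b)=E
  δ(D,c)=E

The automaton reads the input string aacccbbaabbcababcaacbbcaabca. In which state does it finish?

E → C → B → D → E → C → A → A → C → B → B → B → D → E → B → A → A → B → A → C → D → E → B → D → E → C → A → B → A

A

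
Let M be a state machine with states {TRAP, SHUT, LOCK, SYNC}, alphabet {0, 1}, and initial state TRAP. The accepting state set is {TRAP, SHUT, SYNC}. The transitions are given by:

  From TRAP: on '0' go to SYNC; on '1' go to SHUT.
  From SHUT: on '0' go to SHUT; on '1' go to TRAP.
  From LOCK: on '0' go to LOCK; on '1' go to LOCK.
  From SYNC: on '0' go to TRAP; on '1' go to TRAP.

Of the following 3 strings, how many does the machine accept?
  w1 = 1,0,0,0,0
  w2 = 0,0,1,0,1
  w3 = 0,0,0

3

w1:
  start at TRAP
  read '1': TRAP → SHUT
  read '0': SHUT → SHUT
  read '0': SHUT → SHUT
  read '0': SHUT → SHUT
  read '0': SHUT → SHUT
  end SHUT, accepted
w2:
  start at TRAP
  read '0': TRAP → SYNC
  read '0': SYNC → TRAP
  read '1': TRAP → SHUT
  read '0': SHUT → SHUT
  read '1': SHUT → TRAP
  end TRAP, accepted
w3:
  start at TRAP
  read '0': TRAP → SYNC
  read '0': SYNC → TRAP
  read '0': TRAP → SYNC
  end SYNC, accepted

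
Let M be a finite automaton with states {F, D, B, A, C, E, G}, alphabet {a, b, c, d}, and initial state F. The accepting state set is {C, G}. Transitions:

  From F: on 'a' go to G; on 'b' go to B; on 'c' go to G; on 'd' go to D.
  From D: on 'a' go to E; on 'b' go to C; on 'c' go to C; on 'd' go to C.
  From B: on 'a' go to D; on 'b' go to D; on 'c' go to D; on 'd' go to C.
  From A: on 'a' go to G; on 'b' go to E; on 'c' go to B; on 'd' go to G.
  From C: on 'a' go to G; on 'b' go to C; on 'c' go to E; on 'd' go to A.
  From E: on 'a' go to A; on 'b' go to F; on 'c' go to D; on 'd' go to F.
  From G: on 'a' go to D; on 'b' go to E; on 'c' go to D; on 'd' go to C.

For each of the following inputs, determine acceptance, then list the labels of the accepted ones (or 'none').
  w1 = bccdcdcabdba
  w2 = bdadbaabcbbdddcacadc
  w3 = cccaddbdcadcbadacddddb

w1: Trace: F -b-> B -c-> D -c-> C -d-> A -c-> B -d-> C -c-> E -a-> A -b-> E -d-> F -b-> B -a-> D  → end D, rejected
w2: Trace: F -b-> B -d-> C -a-> G -d-> C -b-> C -a-> G -a-> D -b-> C -c-> E -b-> F -b-> B -d-> C -d-> A -d-> G -c-> D -a-> E -c-> D -a-> E -d-> F -c-> G  → end G, accepted
w3: Trace: F -c-> G -c-> D -c-> C -a-> G -d-> C -d-> A -b-> E -d-> F -c-> G -a-> D -d-> C -c-> E -b-> F -a-> G -d-> C -a-> G -c-> D -d-> C -d-> A -d-> G -d-> C -b-> C  → end C, accepted

w2, w3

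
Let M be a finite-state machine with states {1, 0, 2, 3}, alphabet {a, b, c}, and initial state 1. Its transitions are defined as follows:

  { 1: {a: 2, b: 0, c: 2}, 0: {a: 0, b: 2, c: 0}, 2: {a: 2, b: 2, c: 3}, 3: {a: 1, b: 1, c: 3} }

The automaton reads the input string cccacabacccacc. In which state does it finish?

3

1 → 2 → 3 → 3 → 1 → 2 → 2 → 2 → 2 → 3 → 3 → 3 → 1 → 2 → 3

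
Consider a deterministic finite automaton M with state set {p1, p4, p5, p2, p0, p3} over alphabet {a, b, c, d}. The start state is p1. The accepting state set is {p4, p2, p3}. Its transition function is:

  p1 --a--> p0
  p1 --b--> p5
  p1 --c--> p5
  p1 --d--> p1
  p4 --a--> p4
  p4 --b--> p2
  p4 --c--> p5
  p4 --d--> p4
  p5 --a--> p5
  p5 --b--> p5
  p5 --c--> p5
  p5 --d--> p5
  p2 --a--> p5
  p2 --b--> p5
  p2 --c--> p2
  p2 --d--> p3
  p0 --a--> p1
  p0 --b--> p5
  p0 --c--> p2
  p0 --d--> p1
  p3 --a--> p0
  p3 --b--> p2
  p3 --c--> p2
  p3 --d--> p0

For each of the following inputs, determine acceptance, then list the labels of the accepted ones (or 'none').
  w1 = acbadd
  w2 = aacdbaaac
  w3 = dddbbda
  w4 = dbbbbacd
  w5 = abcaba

none

w1:
  start at p1
  read 'a': p1 → p0
  read 'c': p0 → p2
  read 'b': p2 → p5
  read 'a': p5 → p5
  read 'd': p5 → p5
  read 'd': p5 → p5
  end p5, rejected
w2:
  start at p1
  read 'a': p1 → p0
  read 'a': p0 → p1
  read 'c': p1 → p5
  read 'd': p5 → p5
  read 'b': p5 → p5
  read 'a': p5 → p5
  read 'a': p5 → p5
  read 'a': p5 → p5
  read 'c': p5 → p5
  end p5, rejected
w3:
  start at p1
  read 'd': p1 → p1
  read 'd': p1 → p1
  read 'd': p1 → p1
  read 'b': p1 → p5
  read 'b': p5 → p5
  read 'd': p5 → p5
  read 'a': p5 → p5
  end p5, rejected
w4:
  start at p1
  read 'd': p1 → p1
  read 'b': p1 → p5
  read 'b': p5 → p5
  read 'b': p5 → p5
  read 'b': p5 → p5
  read 'a': p5 → p5
  read 'c': p5 → p5
  read 'd': p5 → p5
  end p5, rejected
w5:
  start at p1
  read 'a': p1 → p0
  read 'b': p0 → p5
  read 'c': p5 → p5
  read 'a': p5 → p5
  read 'b': p5 → p5
  read 'a': p5 → p5
  end p5, rejected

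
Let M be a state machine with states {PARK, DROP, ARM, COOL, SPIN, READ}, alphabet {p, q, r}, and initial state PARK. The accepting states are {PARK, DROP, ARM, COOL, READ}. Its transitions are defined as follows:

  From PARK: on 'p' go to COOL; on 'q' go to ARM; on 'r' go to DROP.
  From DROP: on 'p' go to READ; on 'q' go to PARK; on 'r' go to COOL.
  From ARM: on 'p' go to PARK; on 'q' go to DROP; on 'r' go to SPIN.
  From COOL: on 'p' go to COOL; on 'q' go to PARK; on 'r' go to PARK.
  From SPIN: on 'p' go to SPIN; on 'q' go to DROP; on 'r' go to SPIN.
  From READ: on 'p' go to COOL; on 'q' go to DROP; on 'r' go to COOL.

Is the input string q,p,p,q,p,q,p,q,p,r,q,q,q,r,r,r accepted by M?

Yes

Trace: PARK -q-> ARM -p-> PARK -p-> COOL -q-> PARK -p-> COOL -q-> PARK -p-> COOL -q-> PARK -p-> COOL -r-> PARK -q-> ARM -q-> DROP -q-> PARK -r-> DROP -r-> COOL -r-> PARK
End state PARK is accepting.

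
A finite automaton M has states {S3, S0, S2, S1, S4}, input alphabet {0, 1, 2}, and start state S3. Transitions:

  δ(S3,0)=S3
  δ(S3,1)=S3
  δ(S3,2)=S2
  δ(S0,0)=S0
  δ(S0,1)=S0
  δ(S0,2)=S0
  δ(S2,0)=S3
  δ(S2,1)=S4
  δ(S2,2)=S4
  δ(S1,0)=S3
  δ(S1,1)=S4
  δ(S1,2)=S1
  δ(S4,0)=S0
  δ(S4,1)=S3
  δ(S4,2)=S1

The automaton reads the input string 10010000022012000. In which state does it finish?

S0

Trace: S3 -1-> S3 -0-> S3 -0-> S3 -1-> S3 -0-> S3 -0-> S3 -0-> S3 -0-> S3 -0-> S3 -2-> S2 -2-> S4 -0-> S0 -1-> S0 -2-> S0 -0-> S0 -0-> S0 -0-> S0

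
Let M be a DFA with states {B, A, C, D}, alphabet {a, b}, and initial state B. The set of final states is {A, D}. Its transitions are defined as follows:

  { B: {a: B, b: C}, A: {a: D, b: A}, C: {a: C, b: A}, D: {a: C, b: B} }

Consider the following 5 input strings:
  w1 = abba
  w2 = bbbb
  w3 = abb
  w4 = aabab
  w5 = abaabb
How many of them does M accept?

5

w1: B → B → C → A → D  → end D, accepted
w2: B → C → A → A → A  → end A, accepted
w3: B → B → C → A  → end A, accepted
w4: B → B → B → C → C → A  → end A, accepted
w5: B → B → C → C → C → A → A  → end A, accepted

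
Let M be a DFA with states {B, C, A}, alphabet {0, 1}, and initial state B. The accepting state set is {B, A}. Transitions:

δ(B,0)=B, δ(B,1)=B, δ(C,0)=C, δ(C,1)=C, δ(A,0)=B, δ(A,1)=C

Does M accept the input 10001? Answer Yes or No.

Yes

B → B → B → B → B → B
End state B is accepting.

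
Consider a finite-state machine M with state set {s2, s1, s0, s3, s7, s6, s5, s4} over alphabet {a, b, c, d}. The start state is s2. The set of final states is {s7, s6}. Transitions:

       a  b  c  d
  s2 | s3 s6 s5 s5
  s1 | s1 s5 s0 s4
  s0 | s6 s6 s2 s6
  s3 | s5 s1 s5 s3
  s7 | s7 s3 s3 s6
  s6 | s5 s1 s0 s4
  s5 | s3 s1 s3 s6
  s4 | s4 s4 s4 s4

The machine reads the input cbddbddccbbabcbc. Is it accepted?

No

start at s2
read 'c': s2 → s5
read 'b': s5 → s1
read 'd': s1 → s4
read 'd': s4 → s4
read 'b': s4 → s4
read 'd': s4 → s4
read 'd': s4 → s4
read 'c': s4 → s4
read 'c': s4 → s4
read 'b': s4 → s4
read 'b': s4 → s4
read 'a': s4 → s4
read 'b': s4 → s4
read 'c': s4 → s4
read 'b': s4 → s4
read 'c': s4 → s4
End state s4 is not accepting.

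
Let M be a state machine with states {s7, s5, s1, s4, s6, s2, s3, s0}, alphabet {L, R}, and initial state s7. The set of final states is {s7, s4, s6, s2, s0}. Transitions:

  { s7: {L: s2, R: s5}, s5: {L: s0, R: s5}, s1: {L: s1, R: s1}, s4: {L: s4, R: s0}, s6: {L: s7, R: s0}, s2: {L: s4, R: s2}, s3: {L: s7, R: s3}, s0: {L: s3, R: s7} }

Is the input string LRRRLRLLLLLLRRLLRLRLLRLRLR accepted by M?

No

start at s7
read 'L': s7 → s2
read 'R': s2 → s2
read 'R': s2 → s2
read 'R': s2 → s2
read 'L': s2 → s4
read 'R': s4 → s0
read 'L': s0 → s3
read 'L': s3 → s7
read 'L': s7 → s2
read 'L': s2 → s4
read 'L': s4 → s4
read 'L': s4 → s4
read 'R': s4 → s0
read 'R': s0 → s7
read 'L': s7 → s2
read 'L': s2 → s4
read 'R': s4 → s0
read 'L': s0 → s3
read 'R': s3 → s3
read 'L': s3 → s7
read 'L': s7 → s2
read 'R': s2 → s2
read 'L': s2 → s4
read 'R': s4 → s0
read 'L': s0 → s3
read 'R': s3 → s3
End state s3 is not accepting.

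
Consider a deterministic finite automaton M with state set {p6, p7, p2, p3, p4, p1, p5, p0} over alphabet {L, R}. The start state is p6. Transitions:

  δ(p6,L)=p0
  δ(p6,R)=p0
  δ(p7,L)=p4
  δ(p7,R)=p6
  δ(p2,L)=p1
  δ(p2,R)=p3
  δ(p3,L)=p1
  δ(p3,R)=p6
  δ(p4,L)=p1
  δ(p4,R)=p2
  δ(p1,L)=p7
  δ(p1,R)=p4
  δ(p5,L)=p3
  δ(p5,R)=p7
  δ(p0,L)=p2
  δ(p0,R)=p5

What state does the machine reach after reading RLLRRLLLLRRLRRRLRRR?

Trace: p6 -R-> p0 -L-> p2 -L-> p1 -R-> p4 -R-> p2 -L-> p1 -L-> p7 -L-> p4 -L-> p1 -R-> p4 -R-> p2 -L-> p1 -R-> p4 -R-> p2 -R-> p3 -L-> p1 -R-> p4 -R-> p2 -R-> p3

p3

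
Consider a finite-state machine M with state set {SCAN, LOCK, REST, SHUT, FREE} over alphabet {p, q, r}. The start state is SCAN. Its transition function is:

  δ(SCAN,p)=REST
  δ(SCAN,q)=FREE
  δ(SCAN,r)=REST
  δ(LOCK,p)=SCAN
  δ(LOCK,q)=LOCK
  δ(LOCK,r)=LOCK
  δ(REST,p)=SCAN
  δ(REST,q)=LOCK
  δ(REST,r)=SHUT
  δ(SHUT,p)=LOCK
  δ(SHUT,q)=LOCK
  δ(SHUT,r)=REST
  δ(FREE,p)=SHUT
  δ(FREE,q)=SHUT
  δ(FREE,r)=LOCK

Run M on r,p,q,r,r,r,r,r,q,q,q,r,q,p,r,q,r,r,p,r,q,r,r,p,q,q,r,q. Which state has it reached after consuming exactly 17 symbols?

LOCK

SCAN → REST → SCAN → FREE → LOCK → LOCK → LOCK → LOCK → LOCK → LOCK → LOCK → LOCK → LOCK → LOCK → SCAN → REST → LOCK → LOCK
After 17 symbols: LOCK.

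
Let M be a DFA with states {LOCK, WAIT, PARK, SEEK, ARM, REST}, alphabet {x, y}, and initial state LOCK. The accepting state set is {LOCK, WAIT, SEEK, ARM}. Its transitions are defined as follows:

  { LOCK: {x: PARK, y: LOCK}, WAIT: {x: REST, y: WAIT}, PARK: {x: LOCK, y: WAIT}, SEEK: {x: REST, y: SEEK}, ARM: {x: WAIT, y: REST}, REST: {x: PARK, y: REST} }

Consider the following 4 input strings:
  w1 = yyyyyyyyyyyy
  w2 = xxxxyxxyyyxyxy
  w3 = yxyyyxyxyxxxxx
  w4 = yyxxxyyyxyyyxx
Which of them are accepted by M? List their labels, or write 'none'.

w1, w3, w4

w1: Trace: LOCK -y-> LOCK -y-> LOCK -y-> LOCK -y-> LOCK -y-> LOCK -y-> LOCK -y-> LOCK -y-> LOCK -y-> LOCK -y-> LOCK -y-> LOCK -y-> LOCK  → end LOCK, accepted
w2: Trace: LOCK -x-> PARK -x-> LOCK -x-> PARK -x-> LOCK -y-> LOCK -x-> PARK -x-> LOCK -y-> LOCK -y-> LOCK -y-> LOCK -x-> PARK -y-> WAIT -x-> REST -y-> REST  → end REST, rejected
w3: Trace: LOCK -y-> LOCK -x-> PARK -y-> WAIT -y-> WAIT -y-> WAIT -x-> REST -y-> REST -x-> PARK -y-> WAIT -x-> REST -x-> PARK -x-> LOCK -x-> PARK -x-> LOCK  → end LOCK, accepted
w4: Trace: LOCK -y-> LOCK -y-> LOCK -x-> PARK -x-> LOCK -x-> PARK -y-> WAIT -y-> WAIT -y-> WAIT -x-> REST -y-> REST -y-> REST -y-> REST -x-> PARK -x-> LOCK  → end LOCK, accepted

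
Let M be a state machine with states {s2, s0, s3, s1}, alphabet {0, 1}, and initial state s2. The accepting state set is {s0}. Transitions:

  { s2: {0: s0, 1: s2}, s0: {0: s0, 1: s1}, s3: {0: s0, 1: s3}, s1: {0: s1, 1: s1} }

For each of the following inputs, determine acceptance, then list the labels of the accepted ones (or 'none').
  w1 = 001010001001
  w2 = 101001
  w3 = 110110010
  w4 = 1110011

w1: Trace: s2 -0-> s0 -0-> s0 -1-> s1 -0-> s1 -1-> s1 -0-> s1 -0-> s1 -0-> s1 -1-> s1 -0-> s1 -0-> s1 -1-> s1  → end s1, rejected
w2: Trace: s2 -1-> s2 -0-> s0 -1-> s1 -0-> s1 -0-> s1 -1-> s1  → end s1, rejected
w3: Trace: s2 -1-> s2 -1-> s2 -0-> s0 -1-> s1 -1-> s1 -0-> s1 -0-> s1 -1-> s1 -0-> s1  → end s1, rejected
w4: Trace: s2 -1-> s2 -1-> s2 -1-> s2 -0-> s0 -0-> s0 -1-> s1 -1-> s1  → end s1, rejected

none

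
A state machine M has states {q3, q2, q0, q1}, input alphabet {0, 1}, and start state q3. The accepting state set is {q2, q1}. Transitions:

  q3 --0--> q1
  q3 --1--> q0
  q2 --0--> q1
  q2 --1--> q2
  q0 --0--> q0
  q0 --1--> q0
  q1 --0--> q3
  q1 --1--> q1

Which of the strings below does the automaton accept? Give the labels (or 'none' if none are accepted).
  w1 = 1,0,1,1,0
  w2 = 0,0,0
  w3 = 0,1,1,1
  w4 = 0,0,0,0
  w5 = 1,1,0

w2, w3

w1:
  start at q3
  read '1': q3 → q0
  read '0': q0 → q0
  read '1': q0 → q0
  read '1': q0 → q0
  read '0': q0 → q0
  end q0, rejected
w2:
  start at q3
  read '0': q3 → q1
  read '0': q1 → q3
  read '0': q3 → q1
  end q1, accepted
w3:
  start at q3
  read '0': q3 → q1
  read '1': q1 → q1
  read '1': q1 → q1
  read '1': q1 → q1
  end q1, accepted
w4:
  start at q3
  read '0': q3 → q1
  read '0': q1 → q3
  read '0': q3 → q1
  read '0': q1 → q3
  end q3, rejected
w5:
  start at q3
  read '1': q3 → q0
  read '1': q0 → q0
  read '0': q0 → q0
  end q0, rejected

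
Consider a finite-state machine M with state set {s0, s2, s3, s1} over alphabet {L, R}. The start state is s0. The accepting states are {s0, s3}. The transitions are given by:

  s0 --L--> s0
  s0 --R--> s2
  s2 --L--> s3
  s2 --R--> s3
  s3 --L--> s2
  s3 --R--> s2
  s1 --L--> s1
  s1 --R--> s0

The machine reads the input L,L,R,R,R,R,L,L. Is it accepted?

Yes

Trace: s0 -L-> s0 -L-> s0 -R-> s2 -R-> s3 -R-> s2 -R-> s3 -L-> s2 -L-> s3
End state s3 is accepting.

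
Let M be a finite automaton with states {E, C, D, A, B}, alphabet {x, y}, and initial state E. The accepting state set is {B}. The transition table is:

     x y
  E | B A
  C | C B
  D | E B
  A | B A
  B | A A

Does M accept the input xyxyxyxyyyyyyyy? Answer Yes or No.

No

E → B → A → B → A → B → A → B → A → A → A → A → A → A → A → A
End state A is not accepting.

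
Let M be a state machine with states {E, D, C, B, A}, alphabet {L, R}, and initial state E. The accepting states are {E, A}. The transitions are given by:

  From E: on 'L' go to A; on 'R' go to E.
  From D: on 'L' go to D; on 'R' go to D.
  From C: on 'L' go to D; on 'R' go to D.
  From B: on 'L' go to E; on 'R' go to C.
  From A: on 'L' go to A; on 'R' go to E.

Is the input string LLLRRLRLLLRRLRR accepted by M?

start at E
read 'L': E → A
read 'L': A → A
read 'L': A → A
read 'R': A → E
read 'R': E → E
read 'L': E → A
read 'R': A → E
read 'L': E → A
read 'L': A → A
read 'L': A → A
read 'R': A → E
read 'R': E → E
read 'L': E → A
read 'R': A → E
read 'R': E → E
End state E is accepting.

Yes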